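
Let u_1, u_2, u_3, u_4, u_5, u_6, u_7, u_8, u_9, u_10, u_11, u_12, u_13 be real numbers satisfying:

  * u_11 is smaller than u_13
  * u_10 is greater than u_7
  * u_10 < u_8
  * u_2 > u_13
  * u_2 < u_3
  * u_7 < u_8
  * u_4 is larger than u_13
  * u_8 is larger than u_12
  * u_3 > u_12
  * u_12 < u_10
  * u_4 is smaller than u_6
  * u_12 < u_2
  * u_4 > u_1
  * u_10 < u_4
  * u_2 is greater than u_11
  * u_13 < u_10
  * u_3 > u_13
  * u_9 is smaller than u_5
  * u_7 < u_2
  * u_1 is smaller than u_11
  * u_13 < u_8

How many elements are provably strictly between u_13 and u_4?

Chaining upward from u_13 reaches: u_10, u_2, u_3, u_8, u_6.
Chaining downward from u_4 reaches: u_1, u_11, u_7, u_12, u_10.
Strictly between u_13 and u_4 are those in both lists: u_10 — 1 element.

1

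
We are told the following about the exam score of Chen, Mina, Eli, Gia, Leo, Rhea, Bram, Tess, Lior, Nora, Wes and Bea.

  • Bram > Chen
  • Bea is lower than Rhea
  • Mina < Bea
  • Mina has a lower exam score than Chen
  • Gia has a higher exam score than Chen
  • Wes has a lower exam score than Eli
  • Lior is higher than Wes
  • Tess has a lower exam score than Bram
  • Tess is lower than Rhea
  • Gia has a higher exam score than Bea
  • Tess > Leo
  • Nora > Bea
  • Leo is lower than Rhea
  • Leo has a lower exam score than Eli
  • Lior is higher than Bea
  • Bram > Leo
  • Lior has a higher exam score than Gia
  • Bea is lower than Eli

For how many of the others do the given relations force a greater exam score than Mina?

The elements the relations force above Mina are Chen, Bea, Nora, Gia, Eli, Rhea, Lior, Bram — no chain reaches any other.
That is 8.

8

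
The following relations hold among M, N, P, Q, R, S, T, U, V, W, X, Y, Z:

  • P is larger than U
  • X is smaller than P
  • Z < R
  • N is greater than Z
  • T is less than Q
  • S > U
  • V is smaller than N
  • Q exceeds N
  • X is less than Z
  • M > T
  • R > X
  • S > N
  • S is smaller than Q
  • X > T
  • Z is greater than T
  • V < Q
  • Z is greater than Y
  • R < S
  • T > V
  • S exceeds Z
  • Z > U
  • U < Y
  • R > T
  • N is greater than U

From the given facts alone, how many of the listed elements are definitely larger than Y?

5

Directly above Y: Z.
One step further: R, N, S (4 so far).
One step further: Q (5 so far).
Nothing else is reachable above Y; 5 in all.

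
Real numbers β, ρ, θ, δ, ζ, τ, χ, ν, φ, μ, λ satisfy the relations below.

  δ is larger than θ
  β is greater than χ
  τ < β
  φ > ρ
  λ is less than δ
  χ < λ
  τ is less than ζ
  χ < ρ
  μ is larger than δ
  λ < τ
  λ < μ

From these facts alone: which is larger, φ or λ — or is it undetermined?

Following every chain through λ: above λ we get τ, ζ, δ, β, μ; below λ we get χ.
φ is not reached, and no chain runs the other way from φ to λ.
So the given relations leave the order of λ and φ undetermined.

undetermined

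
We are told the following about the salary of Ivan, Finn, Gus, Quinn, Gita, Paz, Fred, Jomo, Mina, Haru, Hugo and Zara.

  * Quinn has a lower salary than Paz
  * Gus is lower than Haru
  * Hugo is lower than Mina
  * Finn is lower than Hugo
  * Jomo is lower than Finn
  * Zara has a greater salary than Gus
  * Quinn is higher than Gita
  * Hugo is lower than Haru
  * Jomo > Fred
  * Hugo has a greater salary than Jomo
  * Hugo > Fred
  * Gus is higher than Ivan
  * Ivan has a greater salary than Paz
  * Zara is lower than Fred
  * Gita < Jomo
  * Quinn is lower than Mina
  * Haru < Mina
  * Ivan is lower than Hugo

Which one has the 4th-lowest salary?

Ivan

Chaining the given pairs: Gita < Quinn < Paz < Ivan < Gus < Zara < Fred < Jomo < Finn < Hugo < Haru < Mina.
Counting 4 from the smallest end gives Ivan.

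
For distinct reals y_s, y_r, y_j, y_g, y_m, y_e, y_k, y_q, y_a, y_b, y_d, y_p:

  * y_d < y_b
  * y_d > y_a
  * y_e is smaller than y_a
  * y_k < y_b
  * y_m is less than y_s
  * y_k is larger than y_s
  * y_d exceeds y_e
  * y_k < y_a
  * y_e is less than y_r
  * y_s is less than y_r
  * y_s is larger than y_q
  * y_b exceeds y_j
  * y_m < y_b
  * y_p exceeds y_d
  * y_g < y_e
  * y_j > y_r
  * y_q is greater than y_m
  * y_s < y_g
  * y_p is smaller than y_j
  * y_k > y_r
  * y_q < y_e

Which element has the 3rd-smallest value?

y_s

The consecutive relations fix a unique order: y_m < y_q < y_s < y_g < y_e < y_r < y_k < y_a < y_d < y_p < y_j < y_b.
Counting 3 from the smallest end gives y_s.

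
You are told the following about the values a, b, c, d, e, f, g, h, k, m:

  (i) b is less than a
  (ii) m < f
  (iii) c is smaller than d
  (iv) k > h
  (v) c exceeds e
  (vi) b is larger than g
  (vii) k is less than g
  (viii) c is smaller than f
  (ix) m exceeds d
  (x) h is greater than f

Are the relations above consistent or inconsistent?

The single ordering e < c < d < m < f < h < k < g < b < a satisfies every listed relation, so no contradiction arises.

consistent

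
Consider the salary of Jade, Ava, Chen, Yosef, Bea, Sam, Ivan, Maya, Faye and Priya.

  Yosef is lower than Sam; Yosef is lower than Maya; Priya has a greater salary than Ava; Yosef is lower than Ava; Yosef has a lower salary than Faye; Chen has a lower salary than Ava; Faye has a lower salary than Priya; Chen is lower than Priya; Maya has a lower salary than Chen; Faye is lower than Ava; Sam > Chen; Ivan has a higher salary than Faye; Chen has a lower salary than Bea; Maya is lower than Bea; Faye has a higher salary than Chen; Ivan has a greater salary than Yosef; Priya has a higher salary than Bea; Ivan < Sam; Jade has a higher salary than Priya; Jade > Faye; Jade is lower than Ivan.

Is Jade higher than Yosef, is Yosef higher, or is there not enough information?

Chaining the given relations: Yosef < Maya < Chen < Faye < Ava < Priya < Jade.
So Jade is higher.

Jade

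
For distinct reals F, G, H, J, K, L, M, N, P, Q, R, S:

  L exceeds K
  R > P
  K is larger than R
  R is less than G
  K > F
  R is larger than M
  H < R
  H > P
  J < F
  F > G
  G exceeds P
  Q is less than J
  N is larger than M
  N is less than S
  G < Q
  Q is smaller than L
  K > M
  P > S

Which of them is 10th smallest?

F

Piecing the relations together gives one ordering: M < N < S < P < H < R < G < Q < J < F < K < L.
The 10th smallest is F.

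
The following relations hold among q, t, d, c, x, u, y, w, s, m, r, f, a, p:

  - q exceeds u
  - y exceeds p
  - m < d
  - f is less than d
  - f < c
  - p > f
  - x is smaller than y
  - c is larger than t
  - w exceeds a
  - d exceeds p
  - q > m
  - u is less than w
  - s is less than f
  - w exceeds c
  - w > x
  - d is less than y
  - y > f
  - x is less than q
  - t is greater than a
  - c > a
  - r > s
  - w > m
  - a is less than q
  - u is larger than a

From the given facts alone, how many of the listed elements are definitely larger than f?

5

The elements the relations force above f are c, p, d, y, w — no chain reaches any other.
That is 5.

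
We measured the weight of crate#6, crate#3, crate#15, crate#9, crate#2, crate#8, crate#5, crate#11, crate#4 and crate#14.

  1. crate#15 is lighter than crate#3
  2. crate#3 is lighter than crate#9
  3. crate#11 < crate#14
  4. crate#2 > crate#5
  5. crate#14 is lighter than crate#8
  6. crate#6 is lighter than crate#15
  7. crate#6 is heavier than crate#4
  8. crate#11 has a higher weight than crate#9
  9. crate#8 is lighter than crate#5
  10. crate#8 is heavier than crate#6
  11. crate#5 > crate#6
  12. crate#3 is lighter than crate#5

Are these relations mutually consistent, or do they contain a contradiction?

consistent

The single ordering crate#4 < crate#6 < crate#15 < crate#3 < crate#9 < crate#11 < crate#14 < crate#8 < crate#5 < crate#2 satisfies every listed relation, so no contradiction arises.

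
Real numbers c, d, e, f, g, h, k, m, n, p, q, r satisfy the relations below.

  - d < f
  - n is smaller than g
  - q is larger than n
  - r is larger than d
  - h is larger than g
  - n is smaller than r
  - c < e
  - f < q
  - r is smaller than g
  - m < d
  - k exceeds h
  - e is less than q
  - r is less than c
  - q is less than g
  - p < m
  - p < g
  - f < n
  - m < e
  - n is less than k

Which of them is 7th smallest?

c

Piecing the relations together gives one ordering: p < m < d < f < n < r < c < e < q < g < h < k.
Counting 7 from the smallest end gives c.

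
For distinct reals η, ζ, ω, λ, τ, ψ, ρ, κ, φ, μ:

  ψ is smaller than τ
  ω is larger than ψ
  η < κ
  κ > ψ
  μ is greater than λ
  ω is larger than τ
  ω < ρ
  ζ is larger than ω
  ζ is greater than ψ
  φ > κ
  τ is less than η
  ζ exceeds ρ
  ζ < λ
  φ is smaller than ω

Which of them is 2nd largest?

The consecutive relations fix a unique order: ψ < τ < η < κ < φ < ω < ρ < ζ < λ < μ.
The 2nd largest is λ.

λ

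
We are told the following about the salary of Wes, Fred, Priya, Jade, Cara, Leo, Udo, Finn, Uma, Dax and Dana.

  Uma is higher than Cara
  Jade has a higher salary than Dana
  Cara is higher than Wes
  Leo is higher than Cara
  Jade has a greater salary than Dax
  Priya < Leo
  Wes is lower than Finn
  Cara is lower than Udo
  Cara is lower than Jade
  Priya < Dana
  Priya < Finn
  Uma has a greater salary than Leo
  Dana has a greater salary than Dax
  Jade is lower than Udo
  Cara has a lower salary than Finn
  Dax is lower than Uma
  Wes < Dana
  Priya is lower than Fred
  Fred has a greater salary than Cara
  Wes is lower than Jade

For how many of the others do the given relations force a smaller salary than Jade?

From Jade the given relations immediately reach Dax, Wes, Cara, Dana.
From those, Priya — 5 in total.
Nothing else is reachable below Jade; 5 in all.

5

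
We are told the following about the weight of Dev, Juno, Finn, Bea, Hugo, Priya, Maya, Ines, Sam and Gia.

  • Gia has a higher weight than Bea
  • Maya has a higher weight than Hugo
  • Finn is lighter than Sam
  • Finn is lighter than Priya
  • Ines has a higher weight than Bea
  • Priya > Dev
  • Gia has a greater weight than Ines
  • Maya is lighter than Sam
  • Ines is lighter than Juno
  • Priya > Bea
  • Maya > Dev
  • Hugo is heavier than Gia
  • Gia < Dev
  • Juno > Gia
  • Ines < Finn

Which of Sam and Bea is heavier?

Bea < Ines and Ines < Gia give Bea < Gia.
With Gia < Dev: Bea < Ines < Gia < Dev.
Then Dev < Maya extends the chain to Maya.
Then Maya < Sam extends the chain to Sam.
So Bea < Sam; Sam is the heavier of the two.

Sam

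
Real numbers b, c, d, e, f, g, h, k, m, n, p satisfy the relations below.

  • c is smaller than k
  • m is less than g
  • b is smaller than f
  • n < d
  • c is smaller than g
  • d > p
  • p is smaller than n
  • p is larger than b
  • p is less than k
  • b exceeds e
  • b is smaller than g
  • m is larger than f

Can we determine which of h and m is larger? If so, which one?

undetermined

Following every chain through m: above m we get g; below m we get e, b, f.
h is not reached, and no chain runs the other way from h to m.
So the given relations leave the order of m and h undetermined.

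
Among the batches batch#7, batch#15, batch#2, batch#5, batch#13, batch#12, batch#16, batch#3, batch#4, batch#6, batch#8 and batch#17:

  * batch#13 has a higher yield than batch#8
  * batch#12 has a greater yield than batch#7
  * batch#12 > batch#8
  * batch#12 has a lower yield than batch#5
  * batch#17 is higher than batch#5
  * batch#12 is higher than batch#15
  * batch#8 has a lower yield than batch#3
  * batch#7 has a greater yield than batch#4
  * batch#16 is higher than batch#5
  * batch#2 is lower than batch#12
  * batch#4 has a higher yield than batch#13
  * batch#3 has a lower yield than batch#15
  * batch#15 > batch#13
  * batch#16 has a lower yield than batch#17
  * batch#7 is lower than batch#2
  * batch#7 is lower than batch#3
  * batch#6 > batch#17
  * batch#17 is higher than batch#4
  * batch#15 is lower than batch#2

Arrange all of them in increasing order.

batch#8 < batch#13 < batch#4 < batch#7 < batch#3 < batch#15 < batch#2 < batch#12 < batch#5 < batch#16 < batch#17 < batch#6

Nothing is placed below batch#8, so it is least; from there batch#8 < batch#13; batch#13 < batch#4; batch#4 < batch#7; batch#7 < batch#3; batch#3 < batch#15; batch#15 < batch#2; batch#2 < batch#12; batch#12 < batch#5; batch#5 < batch#16; batch#16 < batch#17; batch#17 < batch#6, each given directly.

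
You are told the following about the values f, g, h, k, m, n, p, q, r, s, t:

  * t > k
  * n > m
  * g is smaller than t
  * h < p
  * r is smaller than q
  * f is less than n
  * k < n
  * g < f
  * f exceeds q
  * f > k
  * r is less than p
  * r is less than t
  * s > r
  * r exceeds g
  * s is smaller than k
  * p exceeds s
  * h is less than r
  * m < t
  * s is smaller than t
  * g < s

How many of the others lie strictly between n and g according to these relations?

5

Chaining upward from g reaches: r, s, q, k, f, p, t.
Chaining downward from n reaches: h, r, s, q, k, f, m.
Strictly between g and n are those in both lists: r, s, q, k, f — 5 elements.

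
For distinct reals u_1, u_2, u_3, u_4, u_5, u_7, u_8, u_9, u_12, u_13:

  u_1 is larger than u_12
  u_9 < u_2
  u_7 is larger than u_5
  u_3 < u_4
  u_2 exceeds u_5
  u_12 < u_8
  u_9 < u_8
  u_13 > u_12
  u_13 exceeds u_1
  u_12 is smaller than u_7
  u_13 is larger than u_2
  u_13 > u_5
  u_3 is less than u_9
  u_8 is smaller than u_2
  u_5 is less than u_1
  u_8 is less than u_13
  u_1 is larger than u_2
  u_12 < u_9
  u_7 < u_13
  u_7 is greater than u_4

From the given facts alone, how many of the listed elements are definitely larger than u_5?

4

From u_5 the given relations immediately reach u_2, u_1, u_7, u_13.
Nothing else is reachable above u_5; 4 in all.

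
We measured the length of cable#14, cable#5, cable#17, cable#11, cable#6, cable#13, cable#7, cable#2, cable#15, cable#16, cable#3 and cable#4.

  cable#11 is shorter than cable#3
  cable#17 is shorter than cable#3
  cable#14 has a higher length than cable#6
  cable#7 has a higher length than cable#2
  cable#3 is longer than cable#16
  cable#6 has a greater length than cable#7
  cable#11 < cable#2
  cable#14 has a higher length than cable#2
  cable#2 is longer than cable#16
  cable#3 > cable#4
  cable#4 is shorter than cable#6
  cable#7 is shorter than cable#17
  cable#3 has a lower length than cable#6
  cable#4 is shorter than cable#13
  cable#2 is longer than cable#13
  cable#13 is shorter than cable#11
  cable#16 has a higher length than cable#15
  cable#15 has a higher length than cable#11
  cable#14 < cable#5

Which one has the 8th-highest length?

The consecutive relations fix a unique order: cable#4 < cable#13 < cable#11 < cable#15 < cable#16 < cable#2 < cable#7 < cable#17 < cable#3 < cable#6 < cable#14 < cable#5.
The 8th largest is cable#16.

cable#16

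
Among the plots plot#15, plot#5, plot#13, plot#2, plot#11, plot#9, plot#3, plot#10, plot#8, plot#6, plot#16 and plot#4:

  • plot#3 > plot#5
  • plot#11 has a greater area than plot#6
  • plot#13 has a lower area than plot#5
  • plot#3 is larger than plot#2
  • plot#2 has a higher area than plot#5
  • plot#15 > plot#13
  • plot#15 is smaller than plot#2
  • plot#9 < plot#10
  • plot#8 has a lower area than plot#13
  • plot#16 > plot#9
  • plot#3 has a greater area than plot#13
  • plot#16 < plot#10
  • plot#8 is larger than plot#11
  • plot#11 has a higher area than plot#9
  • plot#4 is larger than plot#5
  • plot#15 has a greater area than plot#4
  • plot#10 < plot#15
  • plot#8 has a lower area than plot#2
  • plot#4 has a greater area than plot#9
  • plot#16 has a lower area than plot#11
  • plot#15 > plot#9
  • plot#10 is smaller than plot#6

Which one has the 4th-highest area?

plot#4

The consecutive relations fix a unique order: plot#9 < plot#16 < plot#10 < plot#6 < plot#11 < plot#8 < plot#13 < plot#5 < plot#4 < plot#15 < plot#2 < plot#3.
Counting 4 from the largest end gives plot#4.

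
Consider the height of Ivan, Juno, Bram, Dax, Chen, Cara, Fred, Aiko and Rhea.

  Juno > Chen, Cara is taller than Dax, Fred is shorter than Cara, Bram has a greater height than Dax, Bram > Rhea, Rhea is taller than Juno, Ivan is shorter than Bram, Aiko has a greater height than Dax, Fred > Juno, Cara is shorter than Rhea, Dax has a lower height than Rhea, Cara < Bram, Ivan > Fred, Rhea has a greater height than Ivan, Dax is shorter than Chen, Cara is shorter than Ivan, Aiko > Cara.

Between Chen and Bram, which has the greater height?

The relevant relations are Chen < Juno; Juno < Fred; Fred < Cara; Cara < Ivan; Ivan < Rhea; Rhea < Bram.
Together: Chen < Juno < Fred < Cara < Ivan < Rhea < Bram.
So Chen < Bram; Bram is the taller of the two.

Bram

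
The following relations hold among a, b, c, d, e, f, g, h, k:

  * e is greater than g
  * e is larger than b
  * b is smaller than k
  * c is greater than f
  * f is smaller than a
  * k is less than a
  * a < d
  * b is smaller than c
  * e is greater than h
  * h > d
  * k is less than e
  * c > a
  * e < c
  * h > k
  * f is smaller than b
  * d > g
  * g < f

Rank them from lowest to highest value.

g < f < b < k < a < d < h < e < c

Nothing is placed below g, so it is least; from there g < f; f < b; b < k; k < a; a < d; d < h; h < e; e < c, each given directly.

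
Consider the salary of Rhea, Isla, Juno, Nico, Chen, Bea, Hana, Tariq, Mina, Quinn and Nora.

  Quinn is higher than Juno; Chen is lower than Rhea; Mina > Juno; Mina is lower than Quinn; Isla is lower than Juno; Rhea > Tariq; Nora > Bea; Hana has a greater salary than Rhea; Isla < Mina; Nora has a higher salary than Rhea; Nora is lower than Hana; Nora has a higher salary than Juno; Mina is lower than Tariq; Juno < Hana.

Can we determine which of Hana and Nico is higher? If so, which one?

Following every chain through Nico: nothing is chained to Nico.
Hana is not reached, and no chain runs the other way from Hana to Nico.
So the given relations leave the order of Nico and Hana undetermined.

undetermined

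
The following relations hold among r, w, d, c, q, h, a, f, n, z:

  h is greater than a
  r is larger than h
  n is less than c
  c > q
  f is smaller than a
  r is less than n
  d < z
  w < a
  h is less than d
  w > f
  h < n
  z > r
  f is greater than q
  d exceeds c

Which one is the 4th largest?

n

Piecing the relations together gives one ordering: q < f < w < a < h < r < n < c < d < z.
The 4th largest is n.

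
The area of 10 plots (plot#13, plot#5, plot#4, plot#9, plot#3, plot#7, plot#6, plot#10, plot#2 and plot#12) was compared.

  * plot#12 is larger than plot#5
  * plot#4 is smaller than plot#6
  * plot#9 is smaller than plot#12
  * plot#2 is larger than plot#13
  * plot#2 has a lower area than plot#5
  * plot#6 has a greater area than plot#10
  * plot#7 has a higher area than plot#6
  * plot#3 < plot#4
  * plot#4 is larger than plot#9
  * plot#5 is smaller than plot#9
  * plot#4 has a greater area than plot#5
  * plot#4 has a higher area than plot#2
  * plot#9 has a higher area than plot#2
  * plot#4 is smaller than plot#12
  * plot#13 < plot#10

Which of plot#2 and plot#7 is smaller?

Link the given pairs in sequence: plot#2 < plot#5; plot#5 < plot#9; plot#9 < plot#4; plot#4 < plot#6; plot#6 < plot#7.
Together: plot#2 < plot#5 < plot#9 < plot#4 < plot#6 < plot#7.
So plot#2 < plot#7; plot#2 is the smaller of the two.

plot#2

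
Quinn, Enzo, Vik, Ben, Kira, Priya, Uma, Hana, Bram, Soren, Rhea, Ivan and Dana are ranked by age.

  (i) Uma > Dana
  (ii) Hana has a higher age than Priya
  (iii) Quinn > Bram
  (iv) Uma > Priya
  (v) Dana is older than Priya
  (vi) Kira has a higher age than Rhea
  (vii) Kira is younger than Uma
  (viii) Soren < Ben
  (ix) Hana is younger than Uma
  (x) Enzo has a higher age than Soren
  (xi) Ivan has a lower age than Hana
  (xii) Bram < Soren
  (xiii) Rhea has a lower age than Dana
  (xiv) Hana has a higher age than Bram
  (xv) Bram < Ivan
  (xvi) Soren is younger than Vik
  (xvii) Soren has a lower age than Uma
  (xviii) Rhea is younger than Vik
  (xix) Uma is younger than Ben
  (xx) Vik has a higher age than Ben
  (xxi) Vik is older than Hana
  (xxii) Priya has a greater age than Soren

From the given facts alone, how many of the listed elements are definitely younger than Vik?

Directly below Vik: Rhea, Soren, Hana, Ben.
One step further: Bram, Ivan, Priya, Uma (8 so far).
One step further: Kira, Dana (10 so far).
No other element is forced below Vik by the given relations, so the count is 10.

10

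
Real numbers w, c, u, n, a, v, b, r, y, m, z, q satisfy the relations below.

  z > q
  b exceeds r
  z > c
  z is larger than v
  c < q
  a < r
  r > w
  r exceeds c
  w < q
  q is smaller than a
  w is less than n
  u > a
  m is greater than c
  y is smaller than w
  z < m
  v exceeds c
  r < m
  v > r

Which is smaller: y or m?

y

Link the given pairs in sequence: y < w; w < q; q < a; a < r; r < v; v < z; z < m.
Together: y < w < q < a < r < v < z < m.
So y < m; y is the smaller of the two.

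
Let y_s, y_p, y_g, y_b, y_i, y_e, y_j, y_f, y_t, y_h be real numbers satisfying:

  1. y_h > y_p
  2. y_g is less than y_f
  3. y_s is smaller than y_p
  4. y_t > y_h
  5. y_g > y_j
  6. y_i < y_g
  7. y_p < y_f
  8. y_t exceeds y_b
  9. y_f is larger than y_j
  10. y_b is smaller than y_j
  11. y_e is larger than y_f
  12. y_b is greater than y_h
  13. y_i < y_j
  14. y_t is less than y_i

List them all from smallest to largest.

The consecutive links are each given: y_s < y_p; y_p < y_h; y_h < y_b; y_b < y_t; y_t < y_i; y_i < y_j; y_j < y_g; y_g < y_f; y_f < y_e.

y_s < y_p < y_h < y_b < y_t < y_i < y_j < y_g < y_f < y_e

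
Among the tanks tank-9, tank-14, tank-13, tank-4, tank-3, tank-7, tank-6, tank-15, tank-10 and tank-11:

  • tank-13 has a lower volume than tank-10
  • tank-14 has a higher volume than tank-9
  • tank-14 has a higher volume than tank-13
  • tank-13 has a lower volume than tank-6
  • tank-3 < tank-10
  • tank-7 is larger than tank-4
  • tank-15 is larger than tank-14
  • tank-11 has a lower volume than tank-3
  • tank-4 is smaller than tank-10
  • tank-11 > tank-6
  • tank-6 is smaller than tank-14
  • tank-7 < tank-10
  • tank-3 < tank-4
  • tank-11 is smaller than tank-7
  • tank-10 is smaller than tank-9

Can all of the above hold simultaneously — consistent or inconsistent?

Every relation is compatible with tank-13 < tank-6 < tank-11 < tank-3 < tank-4 < tank-7 < tank-10 < tank-9 < tank-14 < tank-15; the set is consistent.

consistent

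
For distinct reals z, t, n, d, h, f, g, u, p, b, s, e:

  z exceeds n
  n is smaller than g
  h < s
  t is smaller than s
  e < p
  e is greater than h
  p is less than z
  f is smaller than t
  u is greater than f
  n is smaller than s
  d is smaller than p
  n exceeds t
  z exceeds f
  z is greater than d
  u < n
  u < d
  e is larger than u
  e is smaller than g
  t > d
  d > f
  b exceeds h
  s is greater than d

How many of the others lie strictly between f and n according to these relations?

Chaining upward from f reaches: u, d, t, e, p, g, s, z.
Chaining downward from n reaches: u, d, t.
Strictly between f and n are those in both lists: u, d, t — 3 elements.

3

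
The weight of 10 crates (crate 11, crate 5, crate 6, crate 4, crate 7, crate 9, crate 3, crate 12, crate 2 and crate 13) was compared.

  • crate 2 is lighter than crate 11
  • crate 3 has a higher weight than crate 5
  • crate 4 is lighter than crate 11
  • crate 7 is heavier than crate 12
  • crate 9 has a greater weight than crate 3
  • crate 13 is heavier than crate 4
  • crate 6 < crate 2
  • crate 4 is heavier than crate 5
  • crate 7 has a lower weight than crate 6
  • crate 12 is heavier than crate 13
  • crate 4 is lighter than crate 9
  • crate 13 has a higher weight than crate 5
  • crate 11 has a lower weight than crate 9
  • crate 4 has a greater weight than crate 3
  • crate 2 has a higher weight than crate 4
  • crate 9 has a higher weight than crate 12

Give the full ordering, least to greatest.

The consecutive links are each given: crate 5 < crate 3; crate 3 < crate 4; crate 4 < crate 13; crate 13 < crate 12; crate 12 < crate 7; crate 7 < crate 6; crate 6 < crate 2; crate 2 < crate 11; crate 11 < crate 9.

crate 5 < crate 3 < crate 4 < crate 13 < crate 12 < crate 7 < crate 6 < crate 2 < crate 11 < crate 9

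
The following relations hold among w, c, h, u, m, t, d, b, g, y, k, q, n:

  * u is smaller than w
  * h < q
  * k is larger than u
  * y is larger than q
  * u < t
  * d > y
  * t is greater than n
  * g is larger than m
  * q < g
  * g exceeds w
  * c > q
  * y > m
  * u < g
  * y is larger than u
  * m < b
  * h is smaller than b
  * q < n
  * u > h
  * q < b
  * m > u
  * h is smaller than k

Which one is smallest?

h

q is not least since h < q; u is not least since h < u; m is not least since u < m; w is not least since u < w; k is not least since h < k; c is not least since q < c; y is not least since m < y; b is not least since h < b; n is not least since q < n; d is not least since y < d; t is not least since n < t; g is not least since w < g.
Only h has nothing below it, so h is the smallest.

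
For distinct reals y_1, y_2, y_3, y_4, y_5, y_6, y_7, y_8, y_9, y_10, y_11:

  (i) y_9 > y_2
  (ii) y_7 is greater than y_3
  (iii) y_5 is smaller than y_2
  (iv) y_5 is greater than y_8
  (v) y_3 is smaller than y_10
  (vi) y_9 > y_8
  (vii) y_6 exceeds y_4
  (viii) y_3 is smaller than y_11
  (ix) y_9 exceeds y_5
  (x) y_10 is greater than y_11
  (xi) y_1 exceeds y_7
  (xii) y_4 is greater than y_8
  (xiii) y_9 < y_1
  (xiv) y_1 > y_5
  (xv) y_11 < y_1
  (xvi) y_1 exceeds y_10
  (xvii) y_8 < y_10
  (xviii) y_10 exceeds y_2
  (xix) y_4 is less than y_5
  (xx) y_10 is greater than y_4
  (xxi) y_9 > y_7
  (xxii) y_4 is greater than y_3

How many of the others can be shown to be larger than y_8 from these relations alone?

7

Directly above y_8: y_4, y_5, y_10, y_9.
One step further: y_2, y_1, y_6 (7 so far).
Nothing else is reachable above y_8; 7 in all.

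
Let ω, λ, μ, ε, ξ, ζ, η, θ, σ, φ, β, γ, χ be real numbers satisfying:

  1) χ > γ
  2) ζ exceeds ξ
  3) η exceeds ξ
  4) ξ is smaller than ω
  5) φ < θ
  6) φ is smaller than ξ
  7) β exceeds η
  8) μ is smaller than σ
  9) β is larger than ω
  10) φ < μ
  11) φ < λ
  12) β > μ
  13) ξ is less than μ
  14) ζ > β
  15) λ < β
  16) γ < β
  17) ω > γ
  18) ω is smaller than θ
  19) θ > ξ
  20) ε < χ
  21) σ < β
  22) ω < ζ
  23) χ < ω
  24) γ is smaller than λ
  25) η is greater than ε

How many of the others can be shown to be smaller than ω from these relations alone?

The elements the relations force below ω are φ, ξ, ε, γ, χ — no chain reaches any other.
That is 5.

5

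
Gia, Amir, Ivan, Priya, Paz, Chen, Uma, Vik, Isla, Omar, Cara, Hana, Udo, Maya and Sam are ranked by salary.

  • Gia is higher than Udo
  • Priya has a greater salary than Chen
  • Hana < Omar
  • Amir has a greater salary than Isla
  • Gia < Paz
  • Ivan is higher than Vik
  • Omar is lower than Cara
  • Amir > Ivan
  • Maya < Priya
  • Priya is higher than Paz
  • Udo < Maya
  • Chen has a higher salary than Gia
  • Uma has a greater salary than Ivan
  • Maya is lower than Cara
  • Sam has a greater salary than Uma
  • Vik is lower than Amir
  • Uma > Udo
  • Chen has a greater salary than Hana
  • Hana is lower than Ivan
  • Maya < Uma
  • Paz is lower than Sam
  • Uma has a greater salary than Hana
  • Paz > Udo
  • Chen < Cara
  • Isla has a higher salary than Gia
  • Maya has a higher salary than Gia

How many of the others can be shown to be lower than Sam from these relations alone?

From Sam the given relations immediately reach Paz, Uma.
From those, Hana, Udo, Gia, Ivan, Maya — 7 in total.
From those, Vik — 8 in total.
Nothing else is reachable below Sam; 8 in all.

8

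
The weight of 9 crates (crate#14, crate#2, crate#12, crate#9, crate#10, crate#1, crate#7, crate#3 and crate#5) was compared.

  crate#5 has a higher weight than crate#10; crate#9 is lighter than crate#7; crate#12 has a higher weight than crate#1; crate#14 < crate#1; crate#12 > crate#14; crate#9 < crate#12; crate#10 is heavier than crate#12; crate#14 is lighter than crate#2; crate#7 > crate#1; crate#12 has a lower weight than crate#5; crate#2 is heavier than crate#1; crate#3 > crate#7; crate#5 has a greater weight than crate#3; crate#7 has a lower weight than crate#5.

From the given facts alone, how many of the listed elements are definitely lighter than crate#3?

The elements the relations force below crate#3 are crate#14, crate#1, crate#9, crate#7 — no chain reaches any other.
That is 4.

4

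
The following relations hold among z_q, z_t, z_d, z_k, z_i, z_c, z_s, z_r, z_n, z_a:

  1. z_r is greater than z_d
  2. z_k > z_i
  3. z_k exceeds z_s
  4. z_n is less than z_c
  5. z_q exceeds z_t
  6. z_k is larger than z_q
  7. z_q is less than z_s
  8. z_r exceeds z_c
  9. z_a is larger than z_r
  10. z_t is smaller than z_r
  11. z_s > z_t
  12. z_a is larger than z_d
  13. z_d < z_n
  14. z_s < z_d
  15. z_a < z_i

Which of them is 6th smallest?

z_c

Piecing the relations together gives one ordering: z_t < z_q < z_s < z_d < z_n < z_c < z_r < z_a < z_i < z_k.
Counting 6 from the smallest end gives z_c.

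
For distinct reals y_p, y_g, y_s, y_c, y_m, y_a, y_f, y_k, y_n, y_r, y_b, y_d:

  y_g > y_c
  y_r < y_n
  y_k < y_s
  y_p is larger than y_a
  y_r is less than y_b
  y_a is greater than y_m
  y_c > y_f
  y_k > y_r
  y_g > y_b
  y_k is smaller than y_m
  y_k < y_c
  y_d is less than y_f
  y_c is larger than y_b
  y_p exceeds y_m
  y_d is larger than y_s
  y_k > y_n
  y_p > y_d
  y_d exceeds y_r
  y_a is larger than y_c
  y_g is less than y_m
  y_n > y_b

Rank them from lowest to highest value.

Nothing is placed below y_r, so it is least; from there y_r < y_b; y_b < y_n; y_n < y_k; y_k < y_s; y_s < y_d; y_d < y_f; y_f < y_c; y_c < y_g; y_g < y_m; y_m < y_a; y_a < y_p, each given directly.

y_r < y_b < y_n < y_k < y_s < y_d < y_f < y_c < y_g < y_m < y_a < y_p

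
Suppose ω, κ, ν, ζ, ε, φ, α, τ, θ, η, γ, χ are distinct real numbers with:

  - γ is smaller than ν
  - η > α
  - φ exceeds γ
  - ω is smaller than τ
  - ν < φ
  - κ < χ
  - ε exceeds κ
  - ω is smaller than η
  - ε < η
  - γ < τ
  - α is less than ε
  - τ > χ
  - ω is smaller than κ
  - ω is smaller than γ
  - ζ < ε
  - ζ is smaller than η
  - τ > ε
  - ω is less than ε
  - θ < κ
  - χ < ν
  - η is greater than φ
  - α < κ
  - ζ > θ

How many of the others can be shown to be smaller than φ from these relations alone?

From φ the given relations immediately reach γ, ν.
From those, ω, χ — 4 in total.
From those, κ — 5 in total.
From those, α, θ — 7 in total.
Nothing else is reachable below φ; 7 in all.

7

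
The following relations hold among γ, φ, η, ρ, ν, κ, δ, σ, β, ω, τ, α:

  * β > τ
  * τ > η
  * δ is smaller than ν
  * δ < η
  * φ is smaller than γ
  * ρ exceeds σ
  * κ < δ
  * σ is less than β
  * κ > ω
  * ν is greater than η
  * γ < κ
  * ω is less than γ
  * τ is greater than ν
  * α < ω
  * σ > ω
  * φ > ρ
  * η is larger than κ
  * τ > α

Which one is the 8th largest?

φ

Chaining the given pairs: α < ω < σ < ρ < φ < γ < κ < δ < η < ν < τ < β.
The 8th largest is φ.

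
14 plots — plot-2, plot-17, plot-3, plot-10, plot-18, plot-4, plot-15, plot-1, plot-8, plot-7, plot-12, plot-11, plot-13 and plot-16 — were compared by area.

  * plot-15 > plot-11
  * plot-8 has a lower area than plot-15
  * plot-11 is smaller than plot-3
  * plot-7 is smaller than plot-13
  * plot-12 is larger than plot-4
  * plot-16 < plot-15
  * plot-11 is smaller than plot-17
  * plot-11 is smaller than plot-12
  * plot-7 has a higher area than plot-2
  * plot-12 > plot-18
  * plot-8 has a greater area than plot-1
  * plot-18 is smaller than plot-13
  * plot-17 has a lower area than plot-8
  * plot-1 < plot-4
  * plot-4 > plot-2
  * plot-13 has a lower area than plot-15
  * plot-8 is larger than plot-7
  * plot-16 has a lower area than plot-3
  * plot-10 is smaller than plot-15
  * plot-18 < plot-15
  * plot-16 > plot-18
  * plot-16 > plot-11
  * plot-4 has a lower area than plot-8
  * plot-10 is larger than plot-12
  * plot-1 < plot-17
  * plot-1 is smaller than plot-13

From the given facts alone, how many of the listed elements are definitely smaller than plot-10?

The elements the relations force below plot-10 are plot-2, plot-11, plot-1, plot-4, plot-18, plot-12 — no chain reaches any other.
That is 6.

6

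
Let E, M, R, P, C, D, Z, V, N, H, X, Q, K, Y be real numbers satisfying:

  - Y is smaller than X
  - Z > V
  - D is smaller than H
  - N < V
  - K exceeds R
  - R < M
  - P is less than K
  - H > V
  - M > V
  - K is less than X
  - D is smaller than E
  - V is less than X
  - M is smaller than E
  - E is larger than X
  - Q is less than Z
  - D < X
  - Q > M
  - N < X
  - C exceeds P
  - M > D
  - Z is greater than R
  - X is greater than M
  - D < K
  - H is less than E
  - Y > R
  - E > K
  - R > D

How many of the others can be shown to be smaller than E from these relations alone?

Directly below E: D, H, M, K, X.
One step further: N, V, R, P, Y (10 so far).
No other element is forced below E by the given relations, so the count is 10.

10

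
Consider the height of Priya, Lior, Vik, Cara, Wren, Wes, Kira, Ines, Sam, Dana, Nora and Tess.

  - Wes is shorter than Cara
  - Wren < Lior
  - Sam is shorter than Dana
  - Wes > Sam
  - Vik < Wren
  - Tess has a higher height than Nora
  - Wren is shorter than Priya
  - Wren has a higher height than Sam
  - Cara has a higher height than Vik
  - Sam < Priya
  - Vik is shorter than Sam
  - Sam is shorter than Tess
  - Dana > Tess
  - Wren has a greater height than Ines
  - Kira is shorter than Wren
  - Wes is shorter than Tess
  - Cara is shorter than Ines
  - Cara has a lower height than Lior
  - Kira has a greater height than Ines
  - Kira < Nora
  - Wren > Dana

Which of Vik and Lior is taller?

Vik < Sam < Wes < Cara < Ines < Kira < Nora < Tess < Dana < Wren < Lior, by transitivity through Sam, Wes, Cara, Ines, Kira, Nora, Tess, Dana, Wren.
So Vik < Lior; Lior is the taller of the two.

Lior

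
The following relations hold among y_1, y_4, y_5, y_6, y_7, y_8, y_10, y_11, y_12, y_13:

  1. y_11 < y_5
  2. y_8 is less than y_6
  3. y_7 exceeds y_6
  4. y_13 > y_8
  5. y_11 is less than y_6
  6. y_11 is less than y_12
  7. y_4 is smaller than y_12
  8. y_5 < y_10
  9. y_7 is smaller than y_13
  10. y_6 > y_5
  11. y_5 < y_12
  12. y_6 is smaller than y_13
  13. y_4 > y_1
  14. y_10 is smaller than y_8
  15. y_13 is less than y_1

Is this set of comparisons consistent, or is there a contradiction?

consistent

The single ordering y_11 < y_5 < y_10 < y_8 < y_6 < y_7 < y_13 < y_1 < y_4 < y_12 satisfies every listed relation, so no contradiction arises.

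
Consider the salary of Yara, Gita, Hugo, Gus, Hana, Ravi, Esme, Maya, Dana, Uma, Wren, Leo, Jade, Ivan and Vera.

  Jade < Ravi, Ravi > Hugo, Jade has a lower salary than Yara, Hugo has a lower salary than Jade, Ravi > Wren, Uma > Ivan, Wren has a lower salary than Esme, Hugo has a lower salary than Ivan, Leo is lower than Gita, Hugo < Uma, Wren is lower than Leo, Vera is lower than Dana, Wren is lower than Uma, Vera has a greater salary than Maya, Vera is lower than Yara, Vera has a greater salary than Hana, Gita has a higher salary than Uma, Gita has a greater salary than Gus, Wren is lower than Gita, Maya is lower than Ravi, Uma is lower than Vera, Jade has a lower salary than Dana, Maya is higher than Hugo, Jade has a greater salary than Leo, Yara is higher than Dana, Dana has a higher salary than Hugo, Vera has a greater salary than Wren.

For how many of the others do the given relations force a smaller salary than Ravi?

Directly below Ravi: Wren, Hugo, Jade, Maya.
One step further: Leo (5 so far).
No other element is forced below Ravi by the given relations, so the count is 5.

5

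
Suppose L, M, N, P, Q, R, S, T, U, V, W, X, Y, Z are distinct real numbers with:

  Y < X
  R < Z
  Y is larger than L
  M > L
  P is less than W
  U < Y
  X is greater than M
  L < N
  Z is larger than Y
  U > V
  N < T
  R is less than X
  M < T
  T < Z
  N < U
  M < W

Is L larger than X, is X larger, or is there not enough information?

X

Following the relations from L: L < N < U < Y < X.
So X is larger.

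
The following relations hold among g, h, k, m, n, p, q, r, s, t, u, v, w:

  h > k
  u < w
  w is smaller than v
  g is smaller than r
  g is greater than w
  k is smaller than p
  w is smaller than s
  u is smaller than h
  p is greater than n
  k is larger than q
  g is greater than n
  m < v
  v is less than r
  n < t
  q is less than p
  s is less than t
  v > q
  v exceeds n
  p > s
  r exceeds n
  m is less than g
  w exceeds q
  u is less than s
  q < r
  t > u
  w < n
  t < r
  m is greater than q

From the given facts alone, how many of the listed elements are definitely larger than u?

The elements the relations force above u are h, w, n, s, v, t, g, r, p — no chain reaches any other.
That is 9.

9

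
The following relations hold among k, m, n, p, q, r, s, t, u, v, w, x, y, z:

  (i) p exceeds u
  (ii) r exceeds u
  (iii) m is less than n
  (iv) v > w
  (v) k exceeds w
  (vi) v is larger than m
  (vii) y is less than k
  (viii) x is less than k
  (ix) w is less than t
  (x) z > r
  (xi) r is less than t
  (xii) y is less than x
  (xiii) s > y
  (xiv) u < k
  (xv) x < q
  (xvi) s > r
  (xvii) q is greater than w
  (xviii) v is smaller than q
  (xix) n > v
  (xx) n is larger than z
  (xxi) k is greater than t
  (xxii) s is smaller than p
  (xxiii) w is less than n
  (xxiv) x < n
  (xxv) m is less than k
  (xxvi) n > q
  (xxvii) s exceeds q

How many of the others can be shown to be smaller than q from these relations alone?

From q the given relations immediately reach w, x, v.
From those, m, y — 5 in total.
No other element is forced below q by the given relations, so the count is 5.

5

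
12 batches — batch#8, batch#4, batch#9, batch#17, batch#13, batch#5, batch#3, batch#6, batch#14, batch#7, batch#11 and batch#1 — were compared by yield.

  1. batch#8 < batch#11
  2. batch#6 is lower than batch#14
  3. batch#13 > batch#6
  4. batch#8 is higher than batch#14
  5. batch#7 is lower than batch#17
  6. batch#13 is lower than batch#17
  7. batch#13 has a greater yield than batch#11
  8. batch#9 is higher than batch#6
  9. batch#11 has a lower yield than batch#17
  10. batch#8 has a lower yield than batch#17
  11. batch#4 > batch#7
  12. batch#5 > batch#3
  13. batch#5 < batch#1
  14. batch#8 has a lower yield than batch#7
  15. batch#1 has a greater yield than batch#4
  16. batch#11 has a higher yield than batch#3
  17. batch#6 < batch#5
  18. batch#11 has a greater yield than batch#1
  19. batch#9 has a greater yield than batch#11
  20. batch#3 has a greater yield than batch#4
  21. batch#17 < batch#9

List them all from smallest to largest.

batch#6 < batch#14 < batch#8 < batch#7 < batch#4 < batch#3 < batch#5 < batch#1 < batch#11 < batch#13 < batch#17 < batch#9

Nothing is placed below batch#6, so it is least; from there batch#6 < batch#14; batch#14 < batch#8; batch#8 < batch#7; batch#7 < batch#4; batch#4 < batch#3; batch#3 < batch#5; batch#5 < batch#1; batch#1 < batch#11; batch#11 < batch#13; batch#13 < batch#17; batch#17 < batch#9, each given directly.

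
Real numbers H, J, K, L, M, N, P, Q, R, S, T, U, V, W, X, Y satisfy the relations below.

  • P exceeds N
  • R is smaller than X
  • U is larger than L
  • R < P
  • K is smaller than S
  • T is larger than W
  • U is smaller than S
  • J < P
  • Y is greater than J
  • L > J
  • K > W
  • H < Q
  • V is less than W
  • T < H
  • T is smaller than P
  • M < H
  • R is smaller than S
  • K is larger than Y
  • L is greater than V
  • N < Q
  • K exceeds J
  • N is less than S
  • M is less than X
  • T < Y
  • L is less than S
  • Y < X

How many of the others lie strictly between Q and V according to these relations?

3

Chaining upward from V reaches: W, T, L, U, Y, K, H, P, X, S.
Chaining downward from Q reaches: M, N, W, T, H.
Strictly between V and Q are those in both lists: W, T, H — 3 elements.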